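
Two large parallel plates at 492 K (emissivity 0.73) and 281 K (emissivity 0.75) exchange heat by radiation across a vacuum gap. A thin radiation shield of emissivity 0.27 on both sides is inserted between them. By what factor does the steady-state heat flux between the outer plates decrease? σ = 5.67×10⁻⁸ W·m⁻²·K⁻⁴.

factor ≈ 4.76

Without shield: q₀ = σΔ(T⁴)/(1/ε₁+1/ε₂−1) with denominator 1.703.
With shield the two gaps are in series; the resistances add: (1/ε₁+1/ε_s−1)+(1/ε_s+1/ε₂−1) = 4.074+4.037 = 8.111.
Heat-flux ratio q₀/q = 8.111/1.703.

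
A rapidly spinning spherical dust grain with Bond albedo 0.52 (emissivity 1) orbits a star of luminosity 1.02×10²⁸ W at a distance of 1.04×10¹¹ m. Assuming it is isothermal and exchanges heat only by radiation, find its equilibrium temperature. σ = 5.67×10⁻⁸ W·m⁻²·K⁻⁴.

First find the stellar flux at distance d: S = L/(4πd²) = 1.02×10²⁸/(4π·(1.04×10¹¹)²) = 75050 W/m².
For an isothermal sphere, absorbed (1−a)S·πr² = emitted σ·4πr²·T⁴, so T⁴ = (1−a)S/(4σ).
T⁴ = 0.480·75050/(4·5.67×10⁻⁸) = 1.588×10¹¹ K⁴.

T ≈ 631 K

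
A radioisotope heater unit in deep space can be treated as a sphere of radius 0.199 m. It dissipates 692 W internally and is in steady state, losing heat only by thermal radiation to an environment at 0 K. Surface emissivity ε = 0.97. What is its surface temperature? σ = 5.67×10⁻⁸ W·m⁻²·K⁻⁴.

T ≈ 399 K

Steady state: internal power = radiated power, P = εσA T⁴.
Radiating area A = 4πr² = 0.4976 m².
T⁴ = P/(εσA) = 692/(0.97·5.67×10⁻⁸·0.4976) = 2.528×10¹⁰ K⁴.
T = (2.528×10¹⁰)^(1/4).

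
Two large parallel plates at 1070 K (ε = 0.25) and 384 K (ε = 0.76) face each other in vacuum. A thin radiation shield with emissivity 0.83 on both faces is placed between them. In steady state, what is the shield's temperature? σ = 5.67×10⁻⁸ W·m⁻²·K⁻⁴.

T_s ≈ 777 K

In steady state the net flux on the hot side equals that on the cold side.
σ(T₁⁴−T_s⁴)/D₁ = σ(T_s⁴−T₂⁴)/D₂, with D₁ = 1/ε₁+1/ε_s−1 = 4.205, D₂ = 1/ε_s+1/ε₂−1 = 1.521.
Solve for T_s⁴: T_s⁴ = (D₂·T₁⁴ + D₁·T₂⁴)/(D₁+D₂) = 3.641×10¹¹ K⁴.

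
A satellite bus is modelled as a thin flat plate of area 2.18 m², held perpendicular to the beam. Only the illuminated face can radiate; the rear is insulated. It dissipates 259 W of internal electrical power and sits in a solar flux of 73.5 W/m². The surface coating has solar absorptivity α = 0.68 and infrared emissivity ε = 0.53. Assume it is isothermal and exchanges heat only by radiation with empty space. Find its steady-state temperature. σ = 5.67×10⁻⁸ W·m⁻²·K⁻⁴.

T ≈ 274 K

At steady state, absorbed solar power + internal power = radiated power.
Absorbed: α·S·A_cross = 0.68·73.5·2.180 = 109.0 W (cross-section A).
Total input = 109.0 + 259 = 368.0 W.
Radiated: εσ·A_surf·T⁴ with A_surf = A = 2.180 m².
T⁴ = 368.0/(0.53·5.67×10⁻⁸·2.180) = 5.617×10⁹ K⁴.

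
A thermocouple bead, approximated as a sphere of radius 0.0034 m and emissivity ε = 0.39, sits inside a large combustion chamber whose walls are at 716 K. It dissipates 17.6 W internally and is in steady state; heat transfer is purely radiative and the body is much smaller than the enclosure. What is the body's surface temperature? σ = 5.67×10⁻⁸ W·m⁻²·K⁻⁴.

T ≈ 1550 K

For a small grey body in a large enclosure, net radiated power = εσA(T⁴ − T_w⁴).
Steady state: P = εσA(T⁴ − T_w⁴) with A = 4πr² = 1.453×10⁻⁴ m².
T⁴ = P/(εσA) + T_w⁴ = 17.6/(0.39·5.67×10⁻⁸·1.453×10⁻⁴) + (716)⁴
    = 5.479×10¹² + 2.628×10¹¹ = 5.742×10¹² K⁴.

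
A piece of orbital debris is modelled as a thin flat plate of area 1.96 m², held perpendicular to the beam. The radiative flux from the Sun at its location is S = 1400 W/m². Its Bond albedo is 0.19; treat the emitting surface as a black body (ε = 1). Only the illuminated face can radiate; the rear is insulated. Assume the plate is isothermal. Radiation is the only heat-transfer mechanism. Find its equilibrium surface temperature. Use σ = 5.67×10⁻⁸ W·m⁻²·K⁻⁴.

At equilibrium, absorbed power = emitted power.
Absorbing cross-section = A = 1.960 m²; emitting surface = A = 1.960 m² (ratio 1).
(1−a)S·A_cross = εσ·A_surf·T⁴  ⇒  T⁴ = (1−a)S/(1σ).
T⁴ = 0.810·1400/(1·5.67×10⁻⁸) = 2.000×10¹⁰ K⁴.
T = (2.000×10¹⁰)^(1/4).

T ≈ 376 K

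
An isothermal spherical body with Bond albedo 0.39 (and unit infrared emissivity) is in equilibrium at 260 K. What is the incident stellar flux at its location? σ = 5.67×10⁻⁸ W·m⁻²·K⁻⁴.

S ≈ 1700 W/m²

(1−a)S·πr² = σ·4πr²·T⁴ ⇒ S = 4σT⁴/(1−a).
S = 4·5.67×10⁻⁸·4.570×10⁹/0.610.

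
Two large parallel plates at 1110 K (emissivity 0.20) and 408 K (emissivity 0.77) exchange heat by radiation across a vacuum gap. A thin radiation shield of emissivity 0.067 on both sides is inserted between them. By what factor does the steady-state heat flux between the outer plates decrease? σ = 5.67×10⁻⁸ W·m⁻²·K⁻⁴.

Without shield: q₀ = σΔ(T⁴)/(1/ε₁+1/ε₂−1) with denominator 5.299.
With shield the two gaps are in series; the resistances add: (1/ε₁+1/ε_s−1)+(1/ε_s+1/ε₂−1) = 18.93+15.22 = 34.15.
Heat-flux ratio q₀/q = 34.15/5.299.

factor ≈ 6.44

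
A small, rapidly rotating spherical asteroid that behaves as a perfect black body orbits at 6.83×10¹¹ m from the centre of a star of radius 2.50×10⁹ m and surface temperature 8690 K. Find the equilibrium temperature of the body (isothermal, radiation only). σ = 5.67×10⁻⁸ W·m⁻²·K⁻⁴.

The star's surface emits σT_*⁴; at distance d the flux is S = σT_*⁴(R_*/d)².
S = 5.67×10⁻⁸·(8690)⁴·(2.50×10⁹/6.83×10¹¹)² = 4332 W/m².
For an isothermal sphere T⁴ = (1−a)S/(4σ) = 1.910×10¹⁰ K⁴.

T ≈ 372 K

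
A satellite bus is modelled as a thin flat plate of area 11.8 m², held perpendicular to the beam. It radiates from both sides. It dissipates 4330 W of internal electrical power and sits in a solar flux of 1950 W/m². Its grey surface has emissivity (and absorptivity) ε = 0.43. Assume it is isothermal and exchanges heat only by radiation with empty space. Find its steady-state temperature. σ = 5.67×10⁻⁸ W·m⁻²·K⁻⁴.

At steady state, absorbed solar power + internal power = radiated power.
Absorbed: α·S·A_cross = 0.43·1950·11.80 = 9894 W (cross-section A).
Total input = 9894 + 4330 = 14220 W.
Radiated: εσ·A_surf·T⁴ with A_surf = 2A = 23.60 m².
T⁴ = 14220/(0.43·5.67×10⁻⁸·23.60) = 2.472×10¹⁰ K⁴.

T ≈ 397 K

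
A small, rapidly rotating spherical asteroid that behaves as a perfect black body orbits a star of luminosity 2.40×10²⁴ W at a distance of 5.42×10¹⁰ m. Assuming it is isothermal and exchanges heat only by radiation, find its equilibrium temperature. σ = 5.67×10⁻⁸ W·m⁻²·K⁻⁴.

First find the stellar flux at distance d: S = L/(4πd²) = 2.40×10²⁴/(4π·(5.42×10¹⁰)²) = 65.01 W/m².
For an isothermal sphere, absorbed (1−a)S·πr² = emitted σ·4πr²·T⁴, so T⁴ = (1−a)S/(4σ).
T⁴ = 1.00·65.01/(4·5.67×10⁻⁸) = 2.867×10⁸ K⁴.

T ≈ 130 K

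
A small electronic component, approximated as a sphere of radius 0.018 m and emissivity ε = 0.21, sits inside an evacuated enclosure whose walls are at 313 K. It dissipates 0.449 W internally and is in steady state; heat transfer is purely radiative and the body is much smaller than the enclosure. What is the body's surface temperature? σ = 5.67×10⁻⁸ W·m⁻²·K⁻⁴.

For a small grey body in a large enclosure, net radiated power = εσA(T⁴ − T_w⁴).
Steady state: P = εσA(T⁴ − T_w⁴) with A = 4πr² = 0.004072 m².
T⁴ = P/(εσA) + T_w⁴ = 0.449/(0.21·5.67×10⁻⁸·0.004072) + (313)⁴
    = 9.262×10⁹ + 9.598×10⁹ = 1.886×10¹⁰ K⁴.

T ≈ 371 K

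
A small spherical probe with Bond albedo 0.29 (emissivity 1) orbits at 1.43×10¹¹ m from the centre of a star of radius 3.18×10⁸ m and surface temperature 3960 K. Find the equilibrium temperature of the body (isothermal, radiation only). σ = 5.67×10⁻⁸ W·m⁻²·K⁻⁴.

T ≈ 121 K

The star's surface emits σT_*⁴; at distance d the flux is S = σT_*⁴(R_*/d)².
S = 5.67×10⁻⁸·(3960)⁴·(3.18×10⁸/1.43×10¹¹)² = 68.95 W/m².
For an isothermal sphere T⁴ = (1−a)S/(4σ) = 2.159×10⁸ K⁴.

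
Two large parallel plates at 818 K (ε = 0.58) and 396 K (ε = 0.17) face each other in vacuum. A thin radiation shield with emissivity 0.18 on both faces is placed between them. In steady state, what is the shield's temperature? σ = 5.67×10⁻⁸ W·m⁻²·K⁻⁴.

In steady state the net flux on the hot side equals that on the cold side.
σ(T₁⁴−T_s⁴)/D₁ = σ(T_s⁴−T₂⁴)/D₂, with D₁ = 1/ε₁+1/ε_s−1 = 6.280, D₂ = 1/ε_s+1/ε₂−1 = 10.44.
Solve for T_s⁴: T_s⁴ = (D₂·T₁⁴ + D₁·T₂⁴)/(D₁+D₂) = 2.888×10¹¹ K⁴.

T_s ≈ 733 K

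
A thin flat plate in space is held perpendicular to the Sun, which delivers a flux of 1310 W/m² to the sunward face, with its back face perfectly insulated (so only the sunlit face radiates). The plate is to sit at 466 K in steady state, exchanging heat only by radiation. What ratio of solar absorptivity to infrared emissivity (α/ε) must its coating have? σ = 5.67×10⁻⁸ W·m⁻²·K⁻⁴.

Balance: αS·A = εσ·1A·T⁴ ⇒ α/ε = σT⁴/S.
α/ε = 5.67×10⁻⁸·(466)⁴/1310 = 5.67×10⁻⁸·4.716×10¹⁰/1310.

α/ε ≈ 2.04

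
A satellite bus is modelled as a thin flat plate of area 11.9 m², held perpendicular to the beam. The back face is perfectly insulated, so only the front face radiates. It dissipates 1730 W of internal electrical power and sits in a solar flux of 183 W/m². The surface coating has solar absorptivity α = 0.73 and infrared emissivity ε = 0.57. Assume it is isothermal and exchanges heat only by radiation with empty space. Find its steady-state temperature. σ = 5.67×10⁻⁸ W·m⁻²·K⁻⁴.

T ≈ 305 K

At steady state, absorbed solar power + internal power = radiated power.
Absorbed: α·S·A_cross = 0.73·183·11.90 = 1590 W (cross-section A).
Total input = 1590 + 1730 = 3320 W.
Radiated: εσ·A_surf·T⁴ with A_surf = A = 11.90 m².
T⁴ = 3320/(0.57·5.67×10⁻⁸·11.90) = 8.632×10⁹ K⁴.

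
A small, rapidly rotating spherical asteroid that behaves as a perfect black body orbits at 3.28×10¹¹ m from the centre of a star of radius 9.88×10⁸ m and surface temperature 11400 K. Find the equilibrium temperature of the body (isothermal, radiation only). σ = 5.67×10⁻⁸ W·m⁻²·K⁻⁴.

T ≈ 442 K

The star's surface emits σT_*⁴; at distance d the flux is S = σT_*⁴(R_*/d)².
S = 5.67×10⁻⁸·(11400)⁴·(9.88×10⁸/3.28×10¹¹)² = 8689 W/m².
For an isothermal sphere T⁴ = (1−a)S/(4σ) = 3.831×10¹⁰ K⁴.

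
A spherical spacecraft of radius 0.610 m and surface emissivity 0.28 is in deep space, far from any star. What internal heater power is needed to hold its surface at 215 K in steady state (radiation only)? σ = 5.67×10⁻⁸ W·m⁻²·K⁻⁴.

P ≈ 159 W

P = εσ·4πr²·T⁴.
4πr² = 4.676 m²; T⁴ = 2.137×10⁹ K⁴.
P = 0.28·5.67×10⁻⁸·4.676·2.137×10⁹.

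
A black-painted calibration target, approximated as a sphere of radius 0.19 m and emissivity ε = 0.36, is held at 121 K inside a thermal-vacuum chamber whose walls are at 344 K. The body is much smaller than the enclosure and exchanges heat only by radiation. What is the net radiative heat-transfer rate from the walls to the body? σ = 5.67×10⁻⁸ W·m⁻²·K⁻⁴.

For a small grey body in a large enclosure: P_net = εσA(T_body⁴ − T_wall⁴).
A = 4πr² = 0.4536 m²; T_body⁴ − T_wall⁴ = 2.144×10⁸ − 1.400×10¹⁰ = -1.379×10¹⁰ K⁴.
|P_net| = 0.36·5.67×10⁻⁸·0.4536·1.379×10¹⁰.

P_net ≈ 128 W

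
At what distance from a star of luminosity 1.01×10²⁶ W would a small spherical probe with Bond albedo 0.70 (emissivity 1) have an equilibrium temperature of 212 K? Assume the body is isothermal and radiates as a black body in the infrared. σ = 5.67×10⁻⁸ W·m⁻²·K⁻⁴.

For an isothermal black-emitting sphere, (1−a)S·πr² = σ·4πr²·T⁴ ⇒ S = 4σT⁴/(1−a).
S = 4·5.67×10⁻⁸·(212)⁴/0.300 = 1527 W/m².
Flux falls as S = L/(4πd²), so d = √(L/(4πS)) = √(1.01×10²⁶/(4π·1527)).

d ≈ 7.25×10¹⁰ m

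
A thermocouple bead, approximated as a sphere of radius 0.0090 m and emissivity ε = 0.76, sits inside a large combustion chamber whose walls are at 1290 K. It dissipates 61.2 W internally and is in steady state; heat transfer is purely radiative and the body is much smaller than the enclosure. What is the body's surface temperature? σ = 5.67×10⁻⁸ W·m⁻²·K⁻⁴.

T ≈ 1430 K

For a small grey body in a large enclosure, net radiated power = εσA(T⁴ − T_w⁴).
Steady state: P = εσA(T⁴ − T_w⁴) with A = 4πr² = 0.001018 m².
T⁴ = P/(εσA) + T_w⁴ = 61.2/(0.76·5.67×10⁻⁸·0.001018) + (1290)⁴
    = 1.395×10¹² + 2.769×10¹² = 4.165×10¹² K⁴.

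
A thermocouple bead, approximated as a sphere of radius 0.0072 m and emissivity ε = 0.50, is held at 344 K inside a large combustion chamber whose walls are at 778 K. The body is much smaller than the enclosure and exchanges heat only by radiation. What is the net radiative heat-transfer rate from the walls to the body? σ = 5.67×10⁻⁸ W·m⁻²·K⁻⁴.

For a small grey body in a large enclosure: P_net = εσA(T_body⁴ − T_wall⁴).
A = 4πr² = 6.514×10⁻⁴ m²; T_body⁴ − T_wall⁴ = 1.400×10¹⁰ − 3.664×10¹¹ = -3.524×10¹¹ K⁴.
|P_net| = 0.50·5.67×10⁻⁸·6.514×10⁻⁴·3.524×10¹¹.

P_net ≈ 6.51 W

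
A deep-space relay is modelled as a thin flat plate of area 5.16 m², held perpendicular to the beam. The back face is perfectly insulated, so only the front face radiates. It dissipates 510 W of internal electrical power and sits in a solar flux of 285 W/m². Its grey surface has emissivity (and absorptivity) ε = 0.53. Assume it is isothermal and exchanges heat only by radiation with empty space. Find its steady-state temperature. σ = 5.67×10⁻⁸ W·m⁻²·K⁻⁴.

At steady state, absorbed solar power + internal power = radiated power.
Absorbed: α·S·A_cross = 0.53·285·5.160 = 779.4 W (cross-section A).
Total input = 779.4 + 510 = 1289 W.
Radiated: εσ·A_surf·T⁴ with A_surf = A = 5.160 m².
T⁴ = 1289/(0.53·5.67×10⁻⁸·5.160) = 8.315×10⁹ K⁴.

T ≈ 302 K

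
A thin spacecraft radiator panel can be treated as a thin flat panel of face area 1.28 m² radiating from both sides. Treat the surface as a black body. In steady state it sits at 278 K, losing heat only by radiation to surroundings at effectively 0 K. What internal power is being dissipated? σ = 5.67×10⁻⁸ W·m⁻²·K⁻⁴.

Steady state: P = εσA T⁴.
A = 2·1.28 = 2.560 m²; T⁴ = (278)⁴ = 5.973×10⁹ K⁴.
P = 1.0 × 5.67×10⁻⁸ × 2.560 × 5.973×10⁹.

P ≈ 867 W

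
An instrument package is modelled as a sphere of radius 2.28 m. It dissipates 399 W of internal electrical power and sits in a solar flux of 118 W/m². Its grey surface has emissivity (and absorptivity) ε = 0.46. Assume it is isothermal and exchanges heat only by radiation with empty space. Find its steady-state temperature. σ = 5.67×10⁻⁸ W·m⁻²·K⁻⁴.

T ≈ 166 K

At steady state, absorbed solar power + internal power = radiated power.
Absorbed: α·S·A_cross = 0.46·118·16.33 = 886.5 W (cross-section πr²).
Total input = 886.5 + 399 = 1285 W.
Radiated: εσ·A_surf·T⁴ with A_surf = 4πr² = 65.33 m².
T⁴ = 1285/(0.46·5.67×10⁻⁸·65.33) = 7.545×10⁸ K⁴.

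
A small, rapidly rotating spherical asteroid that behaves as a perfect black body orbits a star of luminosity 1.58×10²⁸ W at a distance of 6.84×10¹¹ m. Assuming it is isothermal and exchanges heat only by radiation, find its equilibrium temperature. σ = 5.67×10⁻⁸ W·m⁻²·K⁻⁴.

First find the stellar flux at distance d: S = L/(4πd²) = 1.58×10²⁸/(4π·(6.84×10¹¹)²) = 2687 W/m².
For an isothermal sphere, absorbed (1−a)S·πr² = emitted σ·4πr²·T⁴, so T⁴ = (1−a)S/(4σ).
T⁴ = 1.00·2687/(4·5.67×10⁻⁸) = 1.185×10¹⁰ K⁴.

T ≈ 330 K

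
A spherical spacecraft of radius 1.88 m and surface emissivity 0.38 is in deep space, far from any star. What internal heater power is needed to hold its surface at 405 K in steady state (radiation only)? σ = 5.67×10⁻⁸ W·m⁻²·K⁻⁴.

P = εσ·4πr²·T⁴.
4πr² = 44.41 m²; T⁴ = 2.690×10¹⁰ K⁴.
P = 0.38·5.67×10⁻⁸·44.41·2.690×10¹⁰.

P ≈ 25700 W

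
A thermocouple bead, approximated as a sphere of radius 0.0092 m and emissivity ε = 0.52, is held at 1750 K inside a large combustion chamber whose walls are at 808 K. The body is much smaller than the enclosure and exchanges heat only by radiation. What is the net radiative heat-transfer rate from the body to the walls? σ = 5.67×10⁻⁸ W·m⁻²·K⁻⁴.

P_net ≈ 281 W

For a small grey body in a large enclosure: P_net = εσA(T_body⁴ − T_wall⁴).
A = 4πr² = 0.001064 m²; T_body⁴ − T_wall⁴ = 9.379×10¹² − 4.262×10¹¹ = 8.953×10¹² K⁴.
|P_net| = 0.52·5.67×10⁻⁸·0.001064·8.953×10¹².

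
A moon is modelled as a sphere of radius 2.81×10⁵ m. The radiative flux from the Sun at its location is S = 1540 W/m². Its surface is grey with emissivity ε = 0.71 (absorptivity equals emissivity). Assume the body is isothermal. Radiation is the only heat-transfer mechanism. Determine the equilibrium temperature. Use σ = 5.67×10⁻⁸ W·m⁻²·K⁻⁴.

T ≈ 287 K

At equilibrium, absorbed power = emitted power.
Absorbing cross-section = πr² = 2.481×10¹¹ m²; emitting surface = 4πr² = 9.923×10¹¹ m² (ratio 4).
εS·A_cross = εσ·A_surf·T⁴  ⇒  T⁴ = S/(4σ)   (ε cancels).
T⁴ = 1540/(4·5.67×10⁻⁸) = 6.790×10⁹ K⁴.
T = (6.790×10⁹)^(1/4).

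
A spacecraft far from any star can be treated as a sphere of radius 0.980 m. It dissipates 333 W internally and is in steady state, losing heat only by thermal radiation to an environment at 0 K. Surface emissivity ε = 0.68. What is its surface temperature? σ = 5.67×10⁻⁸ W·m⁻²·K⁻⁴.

T ≈ 164 K

Steady state: internal power = radiated power, P = εσA T⁴.
Radiating area A = 4πr² = 12.07 m².
T⁴ = P/(εσA) = 333/(0.68·5.67×10⁻⁸·12.07) = 7.156×10⁸ K⁴.
T = (7.156×10⁸)^(1/4).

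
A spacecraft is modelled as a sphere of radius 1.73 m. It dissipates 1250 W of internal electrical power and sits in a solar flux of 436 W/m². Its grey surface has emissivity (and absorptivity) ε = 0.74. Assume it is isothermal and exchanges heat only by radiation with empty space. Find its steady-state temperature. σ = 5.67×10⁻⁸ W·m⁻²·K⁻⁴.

At steady state, absorbed solar power + internal power = radiated power.
Absorbed: α·S·A_cross = 0.74·436·9.402 = 3034 W (cross-section πr²).
Total input = 3034 + 1250 = 4284 W.
Radiated: εσ·A_surf·T⁴ with A_surf = 4πr² = 37.61 m².
T⁴ = 4284/(0.74·5.67×10⁻⁸·37.61) = 2.715×10⁹ K⁴.

T ≈ 228 K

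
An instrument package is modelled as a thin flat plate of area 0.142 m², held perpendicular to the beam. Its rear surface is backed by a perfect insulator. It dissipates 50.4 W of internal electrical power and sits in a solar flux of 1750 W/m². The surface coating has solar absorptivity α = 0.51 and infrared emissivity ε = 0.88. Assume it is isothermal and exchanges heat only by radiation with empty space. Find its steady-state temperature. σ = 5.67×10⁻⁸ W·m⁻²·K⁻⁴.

At steady state, absorbed solar power + internal power = radiated power.
Absorbed: α·S·A_cross = 0.51·1750·0.1420 = 126.7 W (cross-section A).
Total input = 126.7 + 50.4 = 177.1 W.
Radiated: εσ·A_surf·T⁴ with A_surf = A = 0.1420 m².
T⁴ = 177.1/(0.88·5.67×10⁻⁸·0.1420) = 2.500×10¹⁰ K⁴.

T ≈ 398 K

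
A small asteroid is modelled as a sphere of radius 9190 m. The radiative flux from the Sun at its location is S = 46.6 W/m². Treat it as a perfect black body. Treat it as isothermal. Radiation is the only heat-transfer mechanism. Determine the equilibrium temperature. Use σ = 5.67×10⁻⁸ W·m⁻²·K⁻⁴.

T ≈ 120 K

At equilibrium, absorbed power = emitted power.
Absorbing cross-section = πr² = 2.653×10⁸ m²; emitting surface = 4πr² = 1.061×10⁹ m² (ratio 4).
S·A_cross = εσ·A_surf·T⁴  ⇒  T⁴ = S/(4σ).
T⁴ = 1.00·46.6/(4·5.67×10⁻⁸) = 2.055×10⁸ K⁴.
T = (2.055×10⁸)^(1/4).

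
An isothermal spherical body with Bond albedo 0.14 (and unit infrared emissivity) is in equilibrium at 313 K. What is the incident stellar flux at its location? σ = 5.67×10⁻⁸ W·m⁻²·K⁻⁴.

(1−a)S·πr² = σ·4πr²·T⁴ ⇒ S = 4σT⁴/(1−a).
S = 4·5.67×10⁻⁸·9.598×10⁹/0.860.

S ≈ 2530 W/m²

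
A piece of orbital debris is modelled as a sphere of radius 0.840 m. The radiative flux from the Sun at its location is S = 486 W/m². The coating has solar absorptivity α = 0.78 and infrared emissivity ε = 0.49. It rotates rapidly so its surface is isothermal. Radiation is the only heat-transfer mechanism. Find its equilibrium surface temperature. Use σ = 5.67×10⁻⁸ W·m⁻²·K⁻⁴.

At equilibrium, absorbed power = emitted power.
Absorbing cross-section = πr² = 2.217 m²; emitting surface = 4πr² = 8.867 m² (ratio 4).
αS·A_cross = εσ·A_surf·T⁴  ⇒  T⁴ = αS/(ε·4σ).
T⁴ = 0.780·486/(0.49·4·5.67×10⁻⁸) = 3.411×10⁹ K⁴.
T = (3.411×10⁹)^(1/4).

T ≈ 242 K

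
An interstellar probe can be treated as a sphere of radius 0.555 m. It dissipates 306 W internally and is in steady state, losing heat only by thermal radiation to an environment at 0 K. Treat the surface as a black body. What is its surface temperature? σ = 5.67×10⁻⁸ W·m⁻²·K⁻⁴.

Steady state: internal power = radiated power, P = εσA T⁴.
Radiating area A = 4πr² = 3.871 m².
T⁴ = P/(εσA) = 306/(1.0·5.67×10⁻⁸·3.871) = 1.394×10⁹ K⁴.
T = (1.394×10⁹)^(1/4).

T ≈ 193 K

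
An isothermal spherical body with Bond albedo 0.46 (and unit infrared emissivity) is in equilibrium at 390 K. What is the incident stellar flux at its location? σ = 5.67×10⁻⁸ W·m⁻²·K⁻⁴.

(1−a)S·πr² = σ·4πr²·T⁴ ⇒ S = 4σT⁴/(1−a).
S = 4·5.67×10⁻⁸·2.313×10¹⁰/0.540.

S ≈ 9720 W/m²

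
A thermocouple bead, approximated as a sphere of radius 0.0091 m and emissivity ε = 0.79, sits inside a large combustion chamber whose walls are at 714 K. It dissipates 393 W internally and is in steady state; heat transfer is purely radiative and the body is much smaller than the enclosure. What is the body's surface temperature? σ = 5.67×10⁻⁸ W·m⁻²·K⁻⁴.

For a small grey body in a large enclosure, net radiated power = εσA(T⁴ − T_w⁴).
Steady state: P = εσA(T⁴ − T_w⁴) with A = 4πr² = 0.001041 m².
T⁴ = P/(εσA) + T_w⁴ = 393/(0.79·5.67×10⁻⁸·0.001041) + (714)⁴
    = 8.431×10¹² + 2.599×10¹¹ = 8.691×10¹² K⁴.

T ≈ 1720 K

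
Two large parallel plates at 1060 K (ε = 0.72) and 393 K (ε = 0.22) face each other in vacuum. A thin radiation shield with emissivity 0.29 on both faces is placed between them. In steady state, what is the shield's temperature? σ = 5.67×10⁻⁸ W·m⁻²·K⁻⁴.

In steady state the net flux on the hot side equals that on the cold side.
σ(T₁⁴−T_s⁴)/D₁ = σ(T_s⁴−T₂⁴)/D₂, with D₁ = 1/ε₁+1/ε_s−1 = 3.837, D₂ = 1/ε_s+1/ε₂−1 = 6.994.
Solve for T_s⁴: T_s⁴ = (D₂·T₁⁴ + D₁·T₂⁴)/(D₁+D₂) = 8.237×10¹¹ K⁴.

T_s ≈ 953 K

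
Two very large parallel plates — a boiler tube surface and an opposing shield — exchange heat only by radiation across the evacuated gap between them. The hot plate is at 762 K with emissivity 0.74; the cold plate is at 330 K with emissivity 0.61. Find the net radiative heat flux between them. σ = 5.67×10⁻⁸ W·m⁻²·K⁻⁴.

For two infinite grey parallel plates, q = σ(T₁⁴ − T₂⁴)/(1/ε₁ + 1/ε₂ − 1).
T₁⁴ − T₂⁴ = 3.371×10¹¹ − 1.186×10¹⁰ = 3.253×10¹¹ K⁴.
1/ε₁ + 1/ε₂ − 1 = 1.351 + 1.639 − 1 = 1.991.
q = 5.67×10⁻⁸ × 3.253×10¹¹ / 1.991.

q ≈ 9270 W/m²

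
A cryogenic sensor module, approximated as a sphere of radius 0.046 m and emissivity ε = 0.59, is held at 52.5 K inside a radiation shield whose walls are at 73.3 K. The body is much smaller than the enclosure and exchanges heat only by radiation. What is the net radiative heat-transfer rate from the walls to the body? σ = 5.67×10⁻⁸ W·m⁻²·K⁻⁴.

P_net ≈ 0.0189 W

For a small grey body in a large enclosure: P_net = εσA(T_body⁴ − T_wall⁴).
A = 4πr² = 0.02659 m²; T_body⁴ − T_wall⁴ = 7.597×10⁶ − 2.887×10⁷ = -2.127×10⁷ K⁴.
|P_net| = 0.59·5.67×10⁻⁸·0.02659·2.127×10⁷.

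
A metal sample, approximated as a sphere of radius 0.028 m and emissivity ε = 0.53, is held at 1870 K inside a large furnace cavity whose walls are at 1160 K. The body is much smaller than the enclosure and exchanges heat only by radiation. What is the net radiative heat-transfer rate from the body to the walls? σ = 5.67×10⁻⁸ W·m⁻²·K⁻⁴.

P_net ≈ 3080 W

For a small grey body in a large enclosure: P_net = εσA(T_body⁴ − T_wall⁴).
A = 4πr² = 0.009852 m²; T_body⁴ − T_wall⁴ = 1.223×10¹³ − 1.811×10¹² = 1.042×10¹³ K⁴.
|P_net| = 0.53·5.67×10⁻⁸·0.009852·1.042×10¹³.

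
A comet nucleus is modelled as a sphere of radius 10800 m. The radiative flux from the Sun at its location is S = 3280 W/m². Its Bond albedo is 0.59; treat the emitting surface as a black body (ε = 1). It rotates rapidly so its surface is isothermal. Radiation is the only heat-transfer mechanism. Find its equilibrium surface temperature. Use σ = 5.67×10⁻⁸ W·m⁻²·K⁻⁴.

T ≈ 277 K

At equilibrium, absorbed power = emitted power.
Absorbing cross-section = πr² = 3.664×10⁸ m²; emitting surface = 4πr² = 1.466×10⁹ m² (ratio 4).
(1−a)S·A_cross = εσ·A_surf·T⁴  ⇒  T⁴ = (1−a)S/(4σ).
T⁴ = 0.410·3280/(4·5.67×10⁻⁸) = 5.929×10⁹ K⁴.
T = (5.929×10⁹)^(1/4).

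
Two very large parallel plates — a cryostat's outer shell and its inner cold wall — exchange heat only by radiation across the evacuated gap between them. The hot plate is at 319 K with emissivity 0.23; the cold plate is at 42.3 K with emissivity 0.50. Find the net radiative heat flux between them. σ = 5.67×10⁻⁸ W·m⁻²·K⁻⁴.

q ≈ 110 W/m²

For two infinite grey parallel plates, q = σ(T₁⁴ − T₂⁴)/(1/ε₁ + 1/ε₂ − 1).
T₁⁴ − T₂⁴ = 1.036×10¹⁰ − 3.202×10⁶ = 1.035×10¹⁰ K⁴.
1/ε₁ + 1/ε₂ − 1 = 4.348 + 2.000 − 1 = 5.348.
q = 5.67×10⁻⁸ × 1.035×10¹⁰ / 5.348.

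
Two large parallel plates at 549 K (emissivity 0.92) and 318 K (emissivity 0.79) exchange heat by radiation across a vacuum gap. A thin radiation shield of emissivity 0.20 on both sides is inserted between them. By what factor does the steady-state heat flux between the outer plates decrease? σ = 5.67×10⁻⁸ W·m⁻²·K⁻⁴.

Without shield: q₀ = σΔ(T⁴)/(1/ε₁+1/ε₂−1) with denominator 1.353.
With shield the two gaps are in series; the resistances add: (1/ε₁+1/ε_s−1)+(1/ε_s+1/ε₂−1) = 5.087+5.266 = 10.35.
Heat-flux ratio q₀/q = 10.35/1.353.

factor ≈ 7.65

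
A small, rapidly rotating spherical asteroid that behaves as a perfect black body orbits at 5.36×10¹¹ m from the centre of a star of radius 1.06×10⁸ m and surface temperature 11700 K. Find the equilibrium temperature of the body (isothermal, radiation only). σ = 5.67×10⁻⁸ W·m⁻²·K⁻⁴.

T ≈ 116 K

The star's surface emits σT_*⁴; at distance d the flux is S = σT_*⁴(R_*/d)².
S = 5.67×10⁻⁸·(11700)⁴·(1.06×10⁸/5.36×10¹¹)² = 41.55 W/m².
For an isothermal sphere T⁴ = (1−a)S/(4σ) = 1.832×10⁸ K⁴.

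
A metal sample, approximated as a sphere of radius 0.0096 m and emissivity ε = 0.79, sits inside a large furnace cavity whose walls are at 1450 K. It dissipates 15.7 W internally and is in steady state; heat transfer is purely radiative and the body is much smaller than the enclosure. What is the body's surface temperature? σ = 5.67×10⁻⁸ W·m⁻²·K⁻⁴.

For a small grey body in a large enclosure, net radiated power = εσA(T⁴ − T_w⁴).
Steady state: P = εσA(T⁴ − T_w⁴) with A = 4πr² = 0.001158 m².
T⁴ = P/(εσA) + T_w⁴ = 15.7/(0.79·5.67×10⁻⁸·0.001158) + (1450)⁴
    = 3.026×10¹¹ + 4.421×10¹² = 4.723×10¹² K⁴.

T ≈ 1470 K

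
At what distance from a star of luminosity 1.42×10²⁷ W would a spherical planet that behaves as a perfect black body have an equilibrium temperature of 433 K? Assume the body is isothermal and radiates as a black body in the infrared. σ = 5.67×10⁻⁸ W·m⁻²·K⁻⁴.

For an isothermal black-emitting sphere, (1−a)S·πr² = σ·4πr²·T⁴ ⇒ S = 4σT⁴/(1−a).
S = 4·5.67×10⁻⁸·(433)⁴/1.00 = 7973 W/m².
Flux falls as S = L/(4πd²), so d = √(L/(4πS)) = √(1.42×10²⁷/(4π·7973)).

d ≈ 1.19×10¹¹ m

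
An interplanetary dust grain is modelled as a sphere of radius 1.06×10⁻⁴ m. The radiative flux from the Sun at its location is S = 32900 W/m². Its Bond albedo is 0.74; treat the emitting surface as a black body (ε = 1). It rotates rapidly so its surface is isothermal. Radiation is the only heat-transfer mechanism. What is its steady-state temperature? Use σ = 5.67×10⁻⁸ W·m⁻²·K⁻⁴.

At equilibrium, absorbed power = emitted power.
Absorbing cross-section = πr² = 3.530×10⁻⁸ m²; emitting surface = 4πr² = 1.412×10⁻⁷ m² (ratio 4).
(1−a)S·A_cross = εσ·A_surf·T⁴  ⇒  T⁴ = (1−a)S/(4σ).
T⁴ = 0.260·32900/(4·5.67×10⁻⁸) = 3.772×10¹⁰ K⁴.
T = (3.772×10¹⁰)^(1/4).

T ≈ 441 K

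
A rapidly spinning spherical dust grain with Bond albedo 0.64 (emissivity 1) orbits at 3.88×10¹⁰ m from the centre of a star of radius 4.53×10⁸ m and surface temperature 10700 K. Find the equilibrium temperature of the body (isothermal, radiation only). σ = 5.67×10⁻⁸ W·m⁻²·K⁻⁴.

T ≈ 633 K

The star's surface emits σT_*⁴; at distance d the flux is S = σT_*⁴(R_*/d)².
S = 5.67×10⁻⁸·(10700)⁴·(4.53×10⁸/3.88×10¹⁰)² = 1.013×10⁵ W/m².
For an isothermal sphere T⁴ = (1−a)S/(4σ) = 1.608×10¹¹ K⁴.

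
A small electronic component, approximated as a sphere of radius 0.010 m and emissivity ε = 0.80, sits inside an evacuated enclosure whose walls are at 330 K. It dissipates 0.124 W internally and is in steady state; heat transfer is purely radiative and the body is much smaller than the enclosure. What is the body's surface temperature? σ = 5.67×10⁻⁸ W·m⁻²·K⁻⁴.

For a small grey body in a large enclosure, net radiated power = εσA(T⁴ − T_w⁴).
Steady state: P = εσA(T⁴ − T_w⁴) with A = 4πr² = 0.001257 m².
T⁴ = P/(εσA) + T_w⁴ = 0.124/(0.80·5.67×10⁻⁸·0.001257) + (330)⁴
    = 2.175×10⁹ + 1.186×10¹⁰ = 1.403×10¹⁰ K⁴.

T ≈ 344 K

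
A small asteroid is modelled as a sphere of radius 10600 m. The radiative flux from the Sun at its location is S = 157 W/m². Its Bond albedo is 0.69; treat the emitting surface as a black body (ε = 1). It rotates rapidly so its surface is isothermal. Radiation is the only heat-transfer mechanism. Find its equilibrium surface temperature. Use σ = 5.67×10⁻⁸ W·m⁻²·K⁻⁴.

T ≈ 121 K

At equilibrium, absorbed power = emitted power.
Absorbing cross-section = πr² = 3.530×10⁸ m²; emitting surface = 4πr² = 1.412×10⁹ m² (ratio 4).
(1−a)S·A_cross = εσ·A_surf·T⁴  ⇒  T⁴ = (1−a)S/(4σ).
T⁴ = 0.310·157/(4·5.67×10⁻⁸) = 2.146×10⁸ K⁴.
T = (2.146×10⁸)^(1/4).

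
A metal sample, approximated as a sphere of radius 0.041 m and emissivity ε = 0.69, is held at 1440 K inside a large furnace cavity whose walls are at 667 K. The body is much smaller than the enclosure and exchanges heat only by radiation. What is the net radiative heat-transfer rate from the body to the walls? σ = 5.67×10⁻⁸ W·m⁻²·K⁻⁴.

P_net ≈ 3390 W

For a small grey body in a large enclosure: P_net = εσA(T_body⁴ − T_wall⁴).
A = 4πr² = 0.02112 m²; T_body⁴ − T_wall⁴ = 4.300×10¹² − 1.979×10¹¹ = 4.102×10¹² K⁴.
|P_net| = 0.69·5.67×10⁻⁸·0.02112·4.102×10¹².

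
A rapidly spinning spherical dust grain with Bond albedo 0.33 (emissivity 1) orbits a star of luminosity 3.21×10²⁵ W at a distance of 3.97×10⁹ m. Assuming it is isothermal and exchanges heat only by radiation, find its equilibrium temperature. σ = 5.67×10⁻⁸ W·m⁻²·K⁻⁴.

T ≈ 832 K

First find the stellar flux at distance d: S = L/(4πd²) = 3.21×10²⁵/(4π·(3.97×10⁹)²) = 1.621×10⁵ W/m².
For an isothermal sphere, absorbed (1−a)S·πr² = emitted σ·4πr²·T⁴, so T⁴ = (1−a)S/(4σ).
T⁴ = 0.670·1.621×10⁵/(4·5.67×10⁻⁸) = 4.788×10¹¹ K⁴.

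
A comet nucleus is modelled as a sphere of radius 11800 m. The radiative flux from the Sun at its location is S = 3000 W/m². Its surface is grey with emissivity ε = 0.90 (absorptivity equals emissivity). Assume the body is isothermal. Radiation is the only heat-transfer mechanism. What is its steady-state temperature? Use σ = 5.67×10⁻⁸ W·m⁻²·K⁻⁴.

At equilibrium, absorbed power = emitted power.
Absorbing cross-section = πr² = 4.374×10⁸ m²; emitting surface = 4πr² = 1.750×10⁹ m² (ratio 4).
εS·A_cross = εσ·A_surf·T⁴  ⇒  T⁴ = S/(4σ)   (ε cancels).
T⁴ = 3000/(4·5.67×10⁻⁸) = 1.323×10¹⁰ K⁴.
T = (1.323×10¹⁰)^(1/4).

T ≈ 339 K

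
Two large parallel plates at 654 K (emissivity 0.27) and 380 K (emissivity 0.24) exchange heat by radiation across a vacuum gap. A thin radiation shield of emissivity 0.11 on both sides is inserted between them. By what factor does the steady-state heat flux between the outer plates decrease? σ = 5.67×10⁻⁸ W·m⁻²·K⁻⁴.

factor ≈ 3.50

Without shield: q₀ = σΔ(T⁴)/(1/ε₁+1/ε₂−1) with denominator 6.870.
With shield the two gaps are in series; the resistances add: (1/ε₁+1/ε_s−1)+(1/ε_s+1/ε₂−1) = 11.79+12.26 = 24.05.
Heat-flux ratio q₀/q = 24.05/6.870.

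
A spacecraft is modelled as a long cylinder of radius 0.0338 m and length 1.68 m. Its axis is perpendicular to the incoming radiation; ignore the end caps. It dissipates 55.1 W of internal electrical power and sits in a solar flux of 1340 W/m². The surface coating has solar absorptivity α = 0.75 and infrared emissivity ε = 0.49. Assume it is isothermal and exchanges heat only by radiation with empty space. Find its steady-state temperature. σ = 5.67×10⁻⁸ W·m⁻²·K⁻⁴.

At steady state, absorbed solar power + internal power = radiated power.
Absorbed: α·S·A_cross = 0.75·1340·0.1136 = 114.1 W (cross-section 2rL).
Total input = 114.1 + 55.1 = 169.2 W.
Radiated: εσ·A_surf·T⁴ with A_surf = 2πrL = 0.3568 m².
T⁴ = 169.2/(0.49·5.67×10⁻⁸·0.3568) = 1.707×10¹⁰ K⁴.

T ≈ 361 K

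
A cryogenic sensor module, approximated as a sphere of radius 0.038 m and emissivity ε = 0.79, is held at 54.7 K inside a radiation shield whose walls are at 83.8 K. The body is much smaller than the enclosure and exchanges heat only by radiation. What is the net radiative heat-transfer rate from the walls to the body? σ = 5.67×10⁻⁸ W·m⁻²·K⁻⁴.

For a small grey body in a large enclosure: P_net = εσA(T_body⁴ − T_wall⁴).
A = 4πr² = 0.01815 m²; T_body⁴ − T_wall⁴ = 8.953×10⁶ − 4.931×10⁷ = -4.036×10⁷ K⁴.
|P_net| = 0.79·5.67×10⁻⁸·0.01815·4.036×10⁷.

P_net ≈ 0.0328 W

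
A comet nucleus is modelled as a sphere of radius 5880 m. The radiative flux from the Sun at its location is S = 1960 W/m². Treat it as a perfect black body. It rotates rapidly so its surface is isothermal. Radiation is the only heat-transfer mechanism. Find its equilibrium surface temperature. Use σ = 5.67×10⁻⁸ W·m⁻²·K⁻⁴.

At equilibrium, absorbed power = emitted power.
Absorbing cross-section = πr² = 1.086×10⁸ m²; emitting surface = 4πr² = 4.345×10⁸ m² (ratio 4).
S·A_cross = εσ·A_surf·T⁴  ⇒  T⁴ = S/(4σ).
T⁴ = 1.00·1960/(4·5.67×10⁻⁸) = 8.642×10⁹ K⁴.
T = (8.642×10⁹)^(1/4).

T ≈ 305 K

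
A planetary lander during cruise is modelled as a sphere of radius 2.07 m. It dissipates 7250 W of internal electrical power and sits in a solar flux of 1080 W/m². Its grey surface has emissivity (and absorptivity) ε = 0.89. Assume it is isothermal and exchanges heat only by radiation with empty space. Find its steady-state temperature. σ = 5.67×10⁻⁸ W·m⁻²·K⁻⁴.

At steady state, absorbed solar power + internal power = radiated power.
Absorbed: α·S·A_cross = 0.89·1080·13.46 = 12940 W (cross-section πr²).
Total input = 12940 + 7250 = 20190 W.
Radiated: εσ·A_surf·T⁴ with A_surf = 4πr² = 53.85 m².
T⁴ = 20190/(0.89·5.67×10⁻⁸·53.85) = 7.430×10⁹ K⁴.

T ≈ 294 K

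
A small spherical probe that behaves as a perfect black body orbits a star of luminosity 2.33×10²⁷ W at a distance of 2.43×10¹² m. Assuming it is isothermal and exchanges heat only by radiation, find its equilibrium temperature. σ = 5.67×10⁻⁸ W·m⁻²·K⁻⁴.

T ≈ 108 K

First find the stellar flux at distance d: S = L/(4πd²) = 2.33×10²⁷/(4π·(2.43×10¹²)²) = 31.40 W/m².
For an isothermal sphere, absorbed (1−a)S·πr² = emitted σ·4πr²·T⁴, so T⁴ = (1−a)S/(4σ).
T⁴ = 1.00·31.40/(4·5.67×10⁻⁸) = 1.384×10⁸ K⁴.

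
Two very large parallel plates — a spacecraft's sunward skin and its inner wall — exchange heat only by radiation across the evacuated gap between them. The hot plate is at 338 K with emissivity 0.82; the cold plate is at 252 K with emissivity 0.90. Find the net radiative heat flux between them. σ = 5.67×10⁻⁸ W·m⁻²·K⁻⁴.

q ≈ 384 W/m²

For two infinite grey parallel plates, q = σ(T₁⁴ − T₂⁴)/(1/ε₁ + 1/ε₂ − 1).
T₁⁴ − T₂⁴ = 1.305×10¹⁰ − 4.033×10⁹ = 9.019×10⁹ K⁴.
1/ε₁ + 1/ε₂ − 1 = 1.220 + 1.111 − 1 = 1.331.
q = 5.67×10⁻⁸ × 9.019×10⁹ / 1.331.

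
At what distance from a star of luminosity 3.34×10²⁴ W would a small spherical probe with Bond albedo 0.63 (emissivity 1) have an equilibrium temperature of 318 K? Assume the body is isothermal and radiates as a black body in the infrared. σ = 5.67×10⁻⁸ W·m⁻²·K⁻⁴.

d ≈ 6.51×10⁹ m

For an isothermal black-emitting sphere, (1−a)S·πr² = σ·4πr²·T⁴ ⇒ S = 4σT⁴/(1−a).
S = 4·5.67×10⁻⁸·(318)⁴/0.370 = 6268 W/m².
Flux falls as S = L/(4πd²), so d = √(L/(4πS)) = √(3.34×10²⁴/(4π·6268)).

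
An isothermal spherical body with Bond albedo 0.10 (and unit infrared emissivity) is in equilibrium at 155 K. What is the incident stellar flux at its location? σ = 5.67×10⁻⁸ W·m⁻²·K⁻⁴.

S ≈ 145 W/m²

(1−a)S·πr² = σ·4πr²·T⁴ ⇒ S = 4σT⁴/(1−a).
S = 4·5.67×10⁻⁸·5.772×10⁸/0.900.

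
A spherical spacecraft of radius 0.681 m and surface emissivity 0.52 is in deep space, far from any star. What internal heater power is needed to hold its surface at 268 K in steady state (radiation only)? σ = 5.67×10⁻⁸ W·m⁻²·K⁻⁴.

P ≈ 886 W

P = εσ·4πr²·T⁴.
4πr² = 5.828 m²; T⁴ = 5.159×10⁹ K⁴.
P = 0.52·5.67×10⁻⁸·5.828·5.159×10⁹.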